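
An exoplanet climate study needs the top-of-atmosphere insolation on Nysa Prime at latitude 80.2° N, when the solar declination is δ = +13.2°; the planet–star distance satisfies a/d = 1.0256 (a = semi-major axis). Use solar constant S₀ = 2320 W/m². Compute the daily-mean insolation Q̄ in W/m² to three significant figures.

cos H₀ = −tan(+80.2°) tan(+13.200°) = -1.3579 ≤ −1 ⇒ polar day, H₀ = π.
Bracket: H₀ sin φ sin δ + cos φ cos δ sin H₀ = 3.1416×0.98541×0.22835 + 0.17021×0.97358×0.00000 = 0.706918 + 0.000000 = 0.706918.
Inverse-square distance factor (a/d)² = 1.0256² = 1.051855.
Q̄ = (S₀/π) × 1.051855 × [bracket] = (2320/π) × 1.051855 × 0.706918 = 549.1 W/m².

Q̄ ≈ 549 W/m²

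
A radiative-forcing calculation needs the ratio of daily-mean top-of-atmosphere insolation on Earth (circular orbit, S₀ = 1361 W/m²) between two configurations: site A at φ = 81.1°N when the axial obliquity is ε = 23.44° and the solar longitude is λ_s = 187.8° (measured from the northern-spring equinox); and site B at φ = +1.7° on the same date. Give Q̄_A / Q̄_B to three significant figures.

— Configuration A (φ=+81.1°):
Solar declination: sin δ = sin ε · sin λ_s = sin 23.44° × sin 187.8° = -0.05399, so δ = -3.095°.
cos H₀ = −tan(+81.1°) tan(-3.095°) = 0.3453, H₀ = 1.2183 rad.
Bracket: H₀ sin φ sin δ + cos φ cos δ sin H₀ = 1.2183×0.98796×-0.05399 + 0.15471×0.99854×0.93851 = -0.064984 + 0.144985 = 0.080001.
Q̄ = (S₀/π) × [bracket] = (1361/π) × 0.080001 = 34.658 W/m².
— Configuration B (φ=+1.7°):
cos H₀ = −tan(+1.7°) tan(-3.095°) = 0.0016, H₀ = 1.5692 rad.
Bracket: H₀ sin φ sin δ + cos φ cos δ sin H₀ = 1.5692×0.02967×-0.05399 + 0.99956×0.99854×1.00000 = -0.002514 + 0.998101 = 0.995587.
Q̄ = (S₀/π) × [bracket] = (1361/π) × 0.995587 = 431.31 W/m².
Ratio Q̄_A / Q̄_B = 34.658 / 431.31 = 0.08036.

Q̄_A / Q̄_B ≈ 0.0804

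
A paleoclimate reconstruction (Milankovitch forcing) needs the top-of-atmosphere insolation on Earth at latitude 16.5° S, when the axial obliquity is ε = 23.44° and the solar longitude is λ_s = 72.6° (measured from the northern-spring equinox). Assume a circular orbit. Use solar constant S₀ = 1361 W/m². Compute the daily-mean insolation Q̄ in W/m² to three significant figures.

Q̄ ≈ 314 W/m²

Solar declination: sin δ = sin ε · sin λ_s = sin 23.44° × sin 72.6° = 0.37959, so δ = +22.308°.
cos H₀ = −tan(-16.5°) tan(+22.308°) = 0.1215, H₀ = 1.4490 rad.
Bracket: H₀ sin φ sin δ + cos φ cos δ sin H₀ = 1.4490×-0.28402×0.37959 + 0.95882×0.92516×0.99259 = -0.156218 + 0.880489 = 0.724271.
Q̄ = (S₀/π) × [bracket] = (1361/π) × 0.724271 = 313.8 W/m².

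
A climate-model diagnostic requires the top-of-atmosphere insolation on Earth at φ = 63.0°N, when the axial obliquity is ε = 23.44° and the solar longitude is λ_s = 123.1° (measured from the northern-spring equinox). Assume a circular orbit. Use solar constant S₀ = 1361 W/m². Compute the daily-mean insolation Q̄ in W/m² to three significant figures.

Solar declination: sin δ = sin ε · sin λ_s = sin 23.44° × sin 123.1° = 0.33323, so δ = +19.465°.
cos H₀ = −tan(+63.0°) tan(+19.465°) = -0.6937, H₀ = 2.3374 rad.
Bracket: H₀ sin φ sin δ + cos φ cos δ sin H₀ = 2.3374×0.89101×0.33323 + 0.45399×0.94284×0.72031 = 0.694000 + 0.308321 = 1.002321.
Q̄ = (S₀/π) × [bracket] = (1361/π) × 1.002321 = 434.2 W/m².

Q̄ ≈ 434 W/m²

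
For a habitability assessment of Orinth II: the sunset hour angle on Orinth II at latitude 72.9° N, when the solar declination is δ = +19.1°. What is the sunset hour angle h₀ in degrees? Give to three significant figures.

h₀ = 180°

Sunrise equation: cos h₀ = −tan ϕ · tan δ = -1.1256 ≤ −1, so the host star never sets (polar day) and h₀ = π.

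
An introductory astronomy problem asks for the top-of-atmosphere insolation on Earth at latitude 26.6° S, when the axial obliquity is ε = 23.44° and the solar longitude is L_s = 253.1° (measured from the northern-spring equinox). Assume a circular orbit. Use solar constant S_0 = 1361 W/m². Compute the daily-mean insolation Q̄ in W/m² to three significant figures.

Solar declination: sin δ = sin ε · sin L_s = sin 23.44° × sin 253.1° = -0.38061, so δ = -22.371°.
cos h₀ = −tan(-26.6°) tan(-22.371°) = -0.2061, h₀ = 1.7784 rad.
Bracket: h₀ sin ϕ sin δ + cos ϕ cos δ sin h₀ = 1.7784×-0.44776×-0.38061 + 0.89415×0.92474×0.97853 = 0.303078 + 0.809104 = 1.112182.
Q̄ = (S_0/π) × [bracket] = (1361/π) × 1.112182 = 481.8 W/m².

Q̄ ≈ 482 W/m²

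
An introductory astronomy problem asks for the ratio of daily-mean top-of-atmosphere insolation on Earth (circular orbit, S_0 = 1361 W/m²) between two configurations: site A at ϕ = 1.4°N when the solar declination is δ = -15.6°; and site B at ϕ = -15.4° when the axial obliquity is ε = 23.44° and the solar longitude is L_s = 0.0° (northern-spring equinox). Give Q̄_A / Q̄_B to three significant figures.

— Configuration A (ϕ=+1.4°):
cos h₀ = −tan(+1.4°) tan(-15.600°) = 0.0068, h₀ = 1.5640 rad.
Bracket: h₀ sin ϕ sin δ + cos ϕ cos δ sin h₀ = 1.5640×0.02443×-0.26892 + 0.99970×0.96316×0.99998 = -0.010275 + 0.962852 = 0.952577.
Q̄ = (S_0/π) × [bracket] = (1361/π) × 0.952577 = 412.68 W/m².
— Configuration B (ϕ=-15.4°):
Solar declination: sin δ = sin ε · sin L_s = sin 23.44° × sin 0.0° = 0.00000, so δ = +0.000°.
cos h₀ = −tan(-15.4°) tan(+0.000°) = 0.0000, h₀ = 1.5708 rad.
Bracket: h₀ sin ϕ sin δ + cos ϕ cos δ sin h₀ = 1.5708×-0.26556×0.00000 + 0.96410×1.00000×1.00000 = -0.000000 + 0.964100 = 0.964100.
Q̄ = (S_0/π) × [bracket] = (1361/π) × 0.964100 = 417.67 W/m².
Ratio Q̄_A / Q̄_B = 412.68 / 417.67 = 0.9881.

Q̄_A / Q̄_B ≈ 0.988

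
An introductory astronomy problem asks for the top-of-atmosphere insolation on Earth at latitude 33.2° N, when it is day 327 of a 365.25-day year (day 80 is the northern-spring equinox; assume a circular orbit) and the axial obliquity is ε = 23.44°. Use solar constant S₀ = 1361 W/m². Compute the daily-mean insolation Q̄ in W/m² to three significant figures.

Q̄ ≈ 217 W/m²

Solar longitude: λ_s = 360° × (327 − 80)/365.25 = 243.450°.
sin δ = sin 23.44° × sin 243.450° = -0.35584, so δ = -20.845°.
cos H₀ = −tan(+33.2°) tan(-20.845°) = 0.2492, H₀ = 1.3190 rad.
Bracket: H₀ sin φ sin δ + cos φ cos δ sin H₀ = 1.3190×0.54756×-0.35584 + 0.83676×0.93455×0.96846 = -0.256999 + 0.757330 = 0.500331.
Q̄ = (S₀/π) × [bracket] = (1361/π) × 0.500331 = 216.8 W/m².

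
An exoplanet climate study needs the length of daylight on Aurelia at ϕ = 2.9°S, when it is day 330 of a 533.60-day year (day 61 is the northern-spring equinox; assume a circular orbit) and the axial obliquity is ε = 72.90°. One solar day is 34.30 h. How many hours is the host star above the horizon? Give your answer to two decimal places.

Solar longitude: L_s = 360° × (330 − 61)/533.60 = 181.484°.
sin δ = sin 72.90° × sin 181.484° = -0.02476, so δ = -1.419°.
cos h₀ = −tan ϕ · tan δ = −tan(-2.9°) × tan(-1.419°) = -0.0013, so h₀ = 1.5721 rad = 90.07°.
Daylight = 2h₀/(2π) × 34.30 h = (1.5721/π) × 34.30 = 17.16 h.

17.16 h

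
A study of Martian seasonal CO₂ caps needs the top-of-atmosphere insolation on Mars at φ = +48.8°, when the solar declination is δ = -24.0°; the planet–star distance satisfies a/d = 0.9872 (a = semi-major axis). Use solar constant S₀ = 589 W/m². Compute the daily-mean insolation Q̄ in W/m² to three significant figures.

Q̄ ≈ 36.7 W/m²

cos H₀ = −tan(+48.8°) tan(-24.000°) = 0.5086, H₀ = 1.0373 rad.
Bracket: H₀ sin φ sin δ + cos φ cos δ sin H₀ = 1.0373×0.75241×-0.40674 + 0.65869×0.91355×0.86101 = -0.317450 + 0.518110 = 0.200660.
Inverse-square distance factor (a/d)² = 0.9872² = 0.974564.
Q̄ = (S₀/π) × 0.974564 × [bracket] = (589/π) × 0.974564 × 0.200660 = 36.66 W/m².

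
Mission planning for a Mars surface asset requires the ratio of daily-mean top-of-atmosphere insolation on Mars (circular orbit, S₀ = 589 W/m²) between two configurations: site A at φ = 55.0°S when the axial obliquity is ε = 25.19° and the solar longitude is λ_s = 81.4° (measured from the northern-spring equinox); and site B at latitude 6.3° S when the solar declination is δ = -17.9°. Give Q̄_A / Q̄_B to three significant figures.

— Configuration A (φ=-55.0°):
Solar declination: sin δ = sin ε · sin λ_s = sin 25.19° × sin 81.4° = 0.42084, so δ = +24.887°.
cos H₀ = −tan(-55.0°) tan(+24.887°) = 0.6625, H₀ = 0.8466 rad.
Bracket: H₀ sin φ sin δ + cos φ cos δ sin H₀ = 0.8466×-0.81915×0.42084 + 0.57358×0.90714×0.74903 = -0.291849 + 0.389733 = 0.097884.
Q̄ = (S₀/π) × [bracket] = (589/π) × 0.097884 = 18.352 W/m².
— Configuration B (φ=-6.3°):
cos H₀ = −tan(-6.3°) tan(-17.900°) = -0.0357, H₀ = 1.6065 rad.
Bracket: H₀ sin φ sin δ + cos φ cos δ sin H₀ = 1.6065×-0.10973×-0.30736 + 0.99396×0.95159×0.99936 = 0.054182 + 0.945237 = 0.999419.
Q̄ = (S₀/π) × [bracket] = (589/π) × 0.999419 = 187.38 W/m².
Ratio Q̄_A / Q̄_B = 18.352 / 187.38 = 0.09794.

Q̄_A / Q̄_B ≈ 0.0979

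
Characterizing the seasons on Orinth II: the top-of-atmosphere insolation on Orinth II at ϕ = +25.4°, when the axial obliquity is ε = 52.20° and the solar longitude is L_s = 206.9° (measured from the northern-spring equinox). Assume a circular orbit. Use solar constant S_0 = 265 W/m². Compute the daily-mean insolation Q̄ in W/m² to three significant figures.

Q̄ ≈ 52.0 W/m²

Solar declination: sin δ = sin ε · sin L_s = sin 52.20° × sin 206.9° = -0.35749, so δ = -20.946°.
cos h₀ = −tan(+25.4°) tan(-20.946°) = 0.1818, h₀ = 1.3880 rad.
Bracket: h₀ sin ϕ sin δ + cos ϕ cos δ sin h₀ = 1.3880×0.42894×-0.35749 + 0.90334×0.93392×0.98334 = -0.212838 + 0.829592 = 0.616754.
Q̄ = (S_0/π) × [bracket] = (265/π) × 0.616754 = 52.02 W/m².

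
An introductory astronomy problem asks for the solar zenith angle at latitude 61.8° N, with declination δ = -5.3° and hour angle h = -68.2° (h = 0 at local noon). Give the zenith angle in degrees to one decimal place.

cos θ_z = sin ϕ sin δ + cos ϕ cos δ cos h = -0.081407 + 0.174740 = 0.093333.
θ_z = arccos(0.093333) = 84.6°.

θ_z = 84.6°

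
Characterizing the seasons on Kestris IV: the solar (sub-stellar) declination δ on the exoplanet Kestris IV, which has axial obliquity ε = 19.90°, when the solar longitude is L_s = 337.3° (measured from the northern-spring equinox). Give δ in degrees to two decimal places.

δ = -7.55°

sin δ = sin ε · sin L_s = sin 19.90° × sin 337.3° = -0.131355.
δ = arcsin(-0.131355) = -7.55°.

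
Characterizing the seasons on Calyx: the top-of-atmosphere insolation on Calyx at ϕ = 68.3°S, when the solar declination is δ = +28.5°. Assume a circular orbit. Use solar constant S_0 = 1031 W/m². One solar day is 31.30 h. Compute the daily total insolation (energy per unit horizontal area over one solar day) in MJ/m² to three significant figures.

cos h₀ = −tan(-68.3°) tan(+28.500°) = 1.3644 ≥ 1 ⇒ polar night, h₀ = 0 and Q̄ = 0.
Daily total = Q̄ × 31.30 h × 3600 s/h = 0.00 MJ/m².

0.00 MJ/m²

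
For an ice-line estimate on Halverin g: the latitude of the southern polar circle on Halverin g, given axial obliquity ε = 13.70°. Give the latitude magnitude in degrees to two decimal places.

76.30°

The polar circle is the lowest latitude that experiences at least one full rotation of continuous darkness at the northern-summer solstice; it lies at |φ| = 90° − ε = 90° − 13.70° = 76.30°.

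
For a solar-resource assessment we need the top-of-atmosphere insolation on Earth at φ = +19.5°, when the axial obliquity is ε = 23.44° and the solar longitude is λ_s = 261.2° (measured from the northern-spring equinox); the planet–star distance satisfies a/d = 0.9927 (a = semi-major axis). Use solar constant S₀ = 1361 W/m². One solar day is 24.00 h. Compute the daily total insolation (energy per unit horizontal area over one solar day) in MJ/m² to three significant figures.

24.7 MJ/m²

Solar declination: sin δ = sin ε · sin λ_s = sin 23.44° × sin 261.2° = -0.39311, so δ = -23.148°.
cos H₀ = −tan(+19.5°) tan(-23.148°) = 0.1514, H₀ = 1.4188 rad.
Bracket: H₀ sin φ sin δ + cos φ cos δ sin H₀ = 1.4188×0.33381×-0.39311 + 0.94264×0.91949×0.98847 = -0.186181 + 0.856754 = 0.670573.
Inverse-square distance factor (a/d)² = 0.9927² = 0.985453.
Q̄ = (S₀/π) × 0.985453 × [bracket] = (1361/π) × 0.985453 × 0.670573 = 286.28 W/m².
Daily total = Q̄ × 24.00 h × 3600 s/h = 286.28 × 24.00 × 3600 / 10⁶ = 24.73 MJ/m².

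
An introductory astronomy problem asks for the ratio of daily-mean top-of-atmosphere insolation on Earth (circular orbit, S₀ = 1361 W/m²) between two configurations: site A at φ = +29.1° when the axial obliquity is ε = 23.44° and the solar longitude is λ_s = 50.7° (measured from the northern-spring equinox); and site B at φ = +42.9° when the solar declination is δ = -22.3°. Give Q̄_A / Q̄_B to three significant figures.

— Configuration A (φ=+29.1°):
Solar declination: sin δ = sin ε · sin λ_s = sin 23.44° × sin 50.7° = 0.30782, so δ = +17.928°.
cos H₀ = −tan(+29.1°) tan(+17.928°) = -0.1801, H₀ = 1.7519 rad.
Bracket: H₀ sin φ sin δ + cos φ cos δ sin H₀ = 1.7519×0.48634×0.30782 + 0.87377×0.95144×0.98365 = 0.262269 + 0.817747 = 1.080016.
Q̄ = (S₀/π) × [bracket] = (1361/π) × 1.080016 = 467.88 W/m².
— Configuration B (φ=+42.9°):
cos H₀ = −tan(+42.9°) tan(-22.300°) = 0.3811, H₀ = 1.1798 rad.
Bracket: H₀ sin φ sin δ + cos φ cos δ sin H₀ = 1.1798×0.68072×-0.37946 + 0.73254×0.92521×0.92453 = -0.304749 + 0.626603 = 0.321854.
Q̄ = (S₀/π) × [bracket] = (1361/π) × 0.321854 = 139.43 W/m².
Ratio Q̄_A / Q̄_B = 467.88 / 139.43 = 3.356.

Q̄_A / Q̄_B ≈ 3.36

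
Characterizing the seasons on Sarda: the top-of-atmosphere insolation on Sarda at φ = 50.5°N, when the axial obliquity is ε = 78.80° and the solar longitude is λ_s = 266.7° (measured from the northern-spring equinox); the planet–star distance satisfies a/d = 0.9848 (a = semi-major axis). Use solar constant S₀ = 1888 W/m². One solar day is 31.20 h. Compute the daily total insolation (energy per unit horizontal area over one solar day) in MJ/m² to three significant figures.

Solar declination: sin δ = sin ε · sin λ_s = sin 78.80° × sin 266.7° = -0.97933, so δ = -78.330°.
cos H₀ = −tan(+50.5°) tan(-78.330°) = 5.8733 ≥ 1 ⇒ polar night, H₀ = 0 and Q̄ = 0.
Inverse-square distance factor (a/d)² = 0.9848² = 0.969831.
Daily total = Q̄ × 31.20 h × 3600 s/h = 0.00 MJ/m².

0.00 MJ/m²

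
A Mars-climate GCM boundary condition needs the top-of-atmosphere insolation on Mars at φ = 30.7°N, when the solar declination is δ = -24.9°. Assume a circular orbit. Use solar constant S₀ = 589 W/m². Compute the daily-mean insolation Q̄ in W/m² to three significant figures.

Q̄ ≈ 88.5 W/m²

cos H₀ = −tan(+30.7°) tan(-24.900°) = 0.2756, H₀ = 1.2916 rad.
Bracket: H₀ sin φ sin δ + cos φ cos δ sin H₀ = 1.2916×0.51054×-0.42104 + 0.85985×0.90704×0.96127 = -0.277639 + 0.749712 = 0.472073.
Q̄ = (S₀/π) × [bracket] = (589/π) × 0.472073 = 88.51 W/m².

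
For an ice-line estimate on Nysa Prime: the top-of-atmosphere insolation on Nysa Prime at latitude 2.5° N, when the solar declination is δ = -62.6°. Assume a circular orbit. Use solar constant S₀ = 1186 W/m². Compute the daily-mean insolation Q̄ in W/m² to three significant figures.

Q̄ ≈ 151 W/m²

cos H₀ = −tan(+2.5°) tan(-62.600°) = 0.0842, H₀ = 1.4865 rad.
Bracket: H₀ sin φ sin δ + cos φ cos δ sin H₀ = 1.4865×0.04362×-0.88782 + 0.99905×0.46020×0.99645 = -0.057567 + 0.458131 = 0.400564.
Q̄ = (S₀/π) × [bracket] = (1186/π) × 0.400564 = 151.2 W/m².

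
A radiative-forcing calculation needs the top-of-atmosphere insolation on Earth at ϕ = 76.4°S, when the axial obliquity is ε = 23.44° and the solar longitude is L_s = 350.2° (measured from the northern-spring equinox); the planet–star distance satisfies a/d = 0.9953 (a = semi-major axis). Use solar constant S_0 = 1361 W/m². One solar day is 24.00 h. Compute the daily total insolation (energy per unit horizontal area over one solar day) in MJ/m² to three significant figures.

12.9 MJ/m²

Solar declination: sin δ = sin ε · sin L_s = sin 23.44° × sin 350.2° = -0.06771, so δ = -3.882°.
cos h₀ = −tan(-76.4°) tan(-3.882°) = -0.2805, h₀ = 1.8551 rad.
Bracket: h₀ sin ϕ sin δ + cos ϕ cos δ sin h₀ = 1.8551×-0.97196×-0.06771 + 0.23514×0.99771×0.95985 = 0.122087 + 0.225182 = 0.347269.
Inverse-square distance factor (a/d)² = 0.9953² = 0.990622.
Q̄ = (S_0/π) × 0.990622 × [bracket] = (1361/π) × 0.990622 × 0.347269 = 149.03 W/m².
Daily total = Q̄ × 24.00 h × 3600 s/h = 149.03 × 24.00 × 3600 / 10⁶ = 12.88 MJ/m².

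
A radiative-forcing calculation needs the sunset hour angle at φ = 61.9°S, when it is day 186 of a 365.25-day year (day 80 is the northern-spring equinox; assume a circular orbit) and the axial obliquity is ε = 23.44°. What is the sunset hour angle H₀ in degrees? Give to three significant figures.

Solar longitude: λ_s = 360° × (186 − 80)/365.25 = 104.476°.
sin δ = sin 23.44° × sin 104.476° = 0.38516, so δ = +22.654°.
cos H₀ = −tan φ · tan δ = −tan(-61.9°) × tan(+22.654°) = 0.7816, so H₀ = 0.6735 rad = 38.59°.

H₀ = 38.6°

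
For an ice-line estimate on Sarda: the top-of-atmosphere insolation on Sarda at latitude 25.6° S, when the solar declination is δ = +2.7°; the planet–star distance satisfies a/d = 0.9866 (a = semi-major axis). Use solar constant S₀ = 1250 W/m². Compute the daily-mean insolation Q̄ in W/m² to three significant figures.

cos H₀ = −tan(-25.6°) tan(+2.700°) = 0.0226, H₀ = 1.5482 rad.
Bracket: H₀ sin φ sin δ + cos φ cos δ sin H₀ = 1.5482×-0.43209×0.04711 + 0.90183×0.99889×0.99974 = -0.031515 + 0.900595 = 0.869080.
Inverse-square distance factor (a/d)² = 0.9866² = 0.973380.
Q̄ = (S₀/π) × 0.973380 × [bracket] = (1250/π) × 0.973380 × 0.869080 = 336.6 W/m².

Q̄ ≈ 337 W/m²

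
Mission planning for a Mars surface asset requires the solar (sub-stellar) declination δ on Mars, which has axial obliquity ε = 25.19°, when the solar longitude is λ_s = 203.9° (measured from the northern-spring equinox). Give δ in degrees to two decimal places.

δ = -9.93°

sin δ = sin ε · sin λ_s = sin 25.19° × sin 203.9° = -0.172437.
δ = arcsin(-0.172437) = -9.93°.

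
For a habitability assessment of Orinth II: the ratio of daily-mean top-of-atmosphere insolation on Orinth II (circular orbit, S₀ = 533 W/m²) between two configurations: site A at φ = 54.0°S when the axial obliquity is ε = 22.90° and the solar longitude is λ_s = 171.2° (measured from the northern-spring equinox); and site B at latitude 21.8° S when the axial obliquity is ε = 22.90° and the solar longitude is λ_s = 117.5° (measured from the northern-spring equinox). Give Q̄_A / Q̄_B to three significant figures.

— Configuration A (φ=-54.0°):
Solar declination: sin δ = sin ε · sin λ_s = sin 22.90° × sin 171.2° = 0.05953, so δ = +3.413°.
cos H₀ = −tan(-54.0°) tan(+3.413°) = 0.0821, H₀ = 1.4886 rad.
Bracket: H₀ sin φ sin δ + cos φ cos δ sin H₀ = 1.4886×-0.80902×0.05953 + 0.58779×0.99823×0.99663 = -0.071692 + 0.584772 = 0.513080.
Q̄ = (S₀/π) × [bracket] = (533/π) × 0.513080 = 87.049 W/m².
— Configuration B (φ=-21.8°):
Solar declination: sin δ = sin ε · sin λ_s = sin 22.90° × sin 117.5° = 0.34516, so δ = +20.191°.
cos H₀ = −tan(-21.8°) tan(+20.191°) = 0.1471, H₀ = 1.4232 rad.
Bracket: H₀ sin φ sin δ + cos φ cos δ sin H₀ = 1.4232×-0.37137×0.34516 + 0.92849×0.93854×0.98912 = -0.182429 + 0.861944 = 0.679515.
Q̄ = (S₀/π) × [bracket] = (533/π) × 0.679515 = 115.29 W/m².
Ratio Q̄_A / Q̄_B = 87.049 / 115.29 = 0.7550.

Q̄_A / Q̄_B ≈ 0.755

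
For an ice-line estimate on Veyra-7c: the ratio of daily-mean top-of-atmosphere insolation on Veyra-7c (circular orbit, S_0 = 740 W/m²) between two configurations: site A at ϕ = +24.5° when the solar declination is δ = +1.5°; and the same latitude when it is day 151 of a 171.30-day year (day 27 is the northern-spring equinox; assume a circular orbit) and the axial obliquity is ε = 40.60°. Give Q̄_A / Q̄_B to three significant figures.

Q̄_A / Q̄_B ≈ 2.80

— Configuration A (ϕ=+24.5°):
cos h₀ = −tan(+24.5°) tan(+1.500°) = -0.0119, h₀ = 1.5827 rad.
Bracket: h₀ sin ϕ sin δ + cos ϕ cos δ sin h₀ = 1.5827×0.41469×0.02618 + 0.90996×0.99966×0.99993 = 0.017183 + 0.909587 = 0.926770.
Q̄ = (S_0/π) × [bracket] = (740/π) × 0.926770 = 218.30 W/m².
— Configuration B (ϕ=+24.5°):
Solar longitude: L_s = 360° × (151 − 27)/171.30 = 260.595°.
sin δ = sin 40.60° × sin 260.595° = -0.64203, so δ = -39.943°.
cos h₀ = −tan(+24.5°) tan(-39.943°) = 0.3816, h₀ = 1.1792 rad.
Bracket: h₀ sin ϕ sin δ + cos ϕ cos δ sin h₀ = 1.1792×0.41469×-0.64203 + 0.90996×0.76668×0.92432 = -0.313954 + 0.644850 = 0.330896.
Q̄ = (S_0/π) × [bracket] = (740/π) × 0.330896 = 77.942 W/m².
Ratio Q̄_A / Q̄_B = 218.30 / 77.942 = 2.801.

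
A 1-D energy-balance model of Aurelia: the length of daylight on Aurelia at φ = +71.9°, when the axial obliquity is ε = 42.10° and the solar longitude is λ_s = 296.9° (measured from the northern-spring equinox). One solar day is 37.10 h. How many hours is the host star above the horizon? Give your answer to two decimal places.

Solar declination: sin δ = sin ε · sin λ_s = sin 42.10° × sin 296.9° = -0.59788, so δ = -36.719°.
cos H₀ = −tan φ · tan δ = 2.2820 ≥ 1, so the host star never rises (polar night) and H₀ = 0.
Daylight = 2H₀/(2π) × 37.10 h = (0.0000/π) × 37.10 = 0.00 h.

0.00 h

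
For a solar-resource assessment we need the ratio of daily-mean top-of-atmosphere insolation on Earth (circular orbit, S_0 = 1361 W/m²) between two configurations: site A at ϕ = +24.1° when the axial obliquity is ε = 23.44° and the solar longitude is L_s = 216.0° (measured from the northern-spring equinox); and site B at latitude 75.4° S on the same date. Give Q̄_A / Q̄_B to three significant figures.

— Configuration A (ϕ=+24.1°):
Solar declination: sin δ = sin ε · sin L_s = sin 23.44° × sin 216.0° = -0.23381, so δ = -13.522°.
cos h₀ = −tan(+24.1°) tan(-13.522°) = 0.1076, h₀ = 1.4630 rad.
Bracket: h₀ sin ϕ sin δ + cos ϕ cos δ sin h₀ = 1.4630×0.40833×-0.23381 + 0.91283×0.97228×0.99420 = -0.139675 + 0.882379 = 0.742704.
Q̄ = (S_0/π) × [bracket] = (1361/π) × 0.742704 = 321.75 W/m².
— Configuration B (ϕ=-75.4°):
cos h₀ = −tan(-75.4°) tan(-13.522°) = -0.9232, h₀ = 2.7472 rad.
Bracket: h₀ sin ϕ sin δ + cos ϕ cos δ sin h₀ = 2.7472×-0.96771×-0.23381 + 0.25207×0.97228×0.38428 = 0.621582 + 0.094180 = 0.715762.
Q̄ = (S_0/π) × [bracket] = (1361/π) × 0.715762 = 310.08 W/m².
Ratio Q̄_A / Q̄_B = 321.75 / 310.08 = 1.038.

Q̄_A / Q̄_B ≈ 1.04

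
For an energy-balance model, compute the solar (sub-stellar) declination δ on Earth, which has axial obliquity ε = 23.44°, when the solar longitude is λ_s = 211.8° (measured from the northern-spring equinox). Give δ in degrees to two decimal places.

sin δ = sin ε · sin λ_s = sin 23.44° × sin 211.8° = -0.209617.
δ = arcsin(-0.209617) = -12.10°.

δ = -12.10°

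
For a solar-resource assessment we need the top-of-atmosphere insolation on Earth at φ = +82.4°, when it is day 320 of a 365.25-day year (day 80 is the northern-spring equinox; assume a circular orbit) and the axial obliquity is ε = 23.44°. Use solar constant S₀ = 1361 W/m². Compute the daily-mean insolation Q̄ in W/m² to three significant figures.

Q̄ ≈ 0.00 W/m²

Solar longitude: λ_s = 360° × (320 − 80)/365.25 = 236.550°.
sin δ = sin 23.44° × sin 236.550° = -0.33190, so δ = -19.384°.
cos H₀ = −tan(+82.4°) tan(-19.384°) = 2.6370 ≥ 1 ⇒ polar night, H₀ = 0 and Q̄ = 0.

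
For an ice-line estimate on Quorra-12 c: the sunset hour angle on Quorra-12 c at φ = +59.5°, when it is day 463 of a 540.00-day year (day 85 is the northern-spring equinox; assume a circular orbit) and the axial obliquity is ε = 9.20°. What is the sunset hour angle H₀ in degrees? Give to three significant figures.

H₀ = 74.9°

Solar longitude: λ_s = 360° × (463 − 85)/540.00 = 252.000°.
sin δ = sin 9.20° × sin 252.000° = -0.15206, so δ = -8.746°.
cos H₀ = −tan φ · tan δ = −tan(+59.5°) × tan(-8.746°) = 0.2612, so H₀ = 1.3066 rad = 74.86°.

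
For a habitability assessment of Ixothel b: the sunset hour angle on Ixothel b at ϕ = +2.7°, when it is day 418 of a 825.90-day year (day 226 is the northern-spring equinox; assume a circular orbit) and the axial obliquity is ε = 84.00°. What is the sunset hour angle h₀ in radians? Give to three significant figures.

h₀ = 1.88 rad

Solar longitude: L_s = 360° × (418 − 226)/825.90 = 83.691°.
sin δ = sin 84.00° × sin 83.691° = 0.98850, so δ = +81.302°.
cos h₀ = −tan ϕ · tan δ = −tan(+2.7°) × tan(+81.302°) = -0.3082, so h₀ = 1.8841 rad = 107.95°.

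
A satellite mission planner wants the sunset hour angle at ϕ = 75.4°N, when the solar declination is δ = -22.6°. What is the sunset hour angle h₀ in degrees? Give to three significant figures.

cos h₀ = −tan ϕ · tan δ = 1.5980 ≥ 1, so the Sun never rises (polar night) and h₀ = 0.

h₀ = 0.00°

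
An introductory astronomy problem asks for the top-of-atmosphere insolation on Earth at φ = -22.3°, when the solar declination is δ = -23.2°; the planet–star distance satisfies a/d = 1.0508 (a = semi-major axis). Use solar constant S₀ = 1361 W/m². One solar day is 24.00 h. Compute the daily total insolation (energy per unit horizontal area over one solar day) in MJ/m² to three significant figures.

cos H₀ = −tan(-22.3°) tan(-23.200°) = -0.1758, H₀ = 1.7475 rad.
Bracket: H₀ sin φ sin δ + cos φ cos δ sin H₀ = 1.7475×-0.37946×-0.39394 + 0.92521×0.91914×0.98443 = 0.261224 + 0.837157 = 1.098381.
Inverse-square distance factor (a/d)² = 1.0508² = 1.104181.
Q̄ = (S₀/π) × 1.104181 × [bracket] = (1361/π) × 1.104181 × 1.098381 = 525.41 W/m².
Daily total = Q̄ × 24.00 h × 3600 s/h = 525.41 × 24.00 × 3600 / 10⁶ = 45.40 MJ/m².

45.4 MJ/m²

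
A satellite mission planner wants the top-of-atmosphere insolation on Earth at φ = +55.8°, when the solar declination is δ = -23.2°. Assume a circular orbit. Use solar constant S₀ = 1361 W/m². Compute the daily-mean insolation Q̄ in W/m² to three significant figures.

Q̄ ≈ 48.3 W/m²

cos H₀ = −tan(+55.8°) tan(-23.200°) = 0.6307, H₀ = 0.8884 rad.
Bracket: H₀ sin φ sin δ + cos φ cos δ sin H₀ = 0.8884×0.82708×-0.39394 + 0.56208×0.91914×0.77605 = -0.289458 + 0.400931 = 0.111473.
Q̄ = (S₀/π) × [bracket] = (1361/π) × 0.111473 = 48.29 W/m².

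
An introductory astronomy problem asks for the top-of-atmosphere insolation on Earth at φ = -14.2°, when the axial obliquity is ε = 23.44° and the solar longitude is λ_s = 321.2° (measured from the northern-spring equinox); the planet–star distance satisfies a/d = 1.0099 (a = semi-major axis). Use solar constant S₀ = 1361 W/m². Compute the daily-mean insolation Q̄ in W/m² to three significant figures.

Solar declination: sin δ = sin ε · sin λ_s = sin 23.44° × sin 321.2° = -0.24926, so δ = -14.433°.
cos H₀ = −tan(-14.2°) tan(-14.433°) = -0.0651, H₀ = 1.6360 rad.
Bracket: H₀ sin φ sin δ + cos φ cos δ sin H₀ = 1.6360×-0.24531×-0.24926 + 0.96945×0.96844×0.99788 = 0.100035 + 0.936864 = 1.036899.
Inverse-square distance factor (a/d)² = 1.0099² = 1.019898.
Q̄ = (S₀/π) × 1.019898 × [bracket] = (1361/π) × 1.019898 × 1.036899 = 458.1 W/m².

Q̄ ≈ 458 W/m²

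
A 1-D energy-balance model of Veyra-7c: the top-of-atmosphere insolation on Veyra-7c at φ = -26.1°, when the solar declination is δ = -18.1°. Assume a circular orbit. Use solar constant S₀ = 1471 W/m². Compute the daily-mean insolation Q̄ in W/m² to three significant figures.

cos H₀ = −tan(-26.1°) tan(-18.100°) = -0.1601, H₀ = 1.7316 rad.
Bracket: H₀ sin φ sin δ + cos φ cos δ sin H₀ = 1.7316×-0.43994×-0.31068 + 0.89803×0.95052×0.98710 = 0.236676 + 0.842584 = 1.079260.
Q̄ = (S₀/π) × [bracket] = (1471/π) × 1.079260 = 505.3 W/m².

Q̄ ≈ 505 W/m²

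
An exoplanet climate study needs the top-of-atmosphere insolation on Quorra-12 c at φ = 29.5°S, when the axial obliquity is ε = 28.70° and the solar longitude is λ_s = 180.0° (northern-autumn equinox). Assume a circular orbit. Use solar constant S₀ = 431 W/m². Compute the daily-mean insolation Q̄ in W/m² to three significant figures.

Q̄ ≈ 119 W/m²

Solar declination: sin δ = sin ε · sin λ_s = sin 28.70° × sin 180.0° = 0.00000, so δ = +0.000°.
cos H₀ = −tan(-29.5°) tan(+0.000°) = 0.0000, H₀ = 1.5708 rad.
Bracket: H₀ sin φ sin δ + cos φ cos δ sin H₀ = 1.5708×-0.49242×0.00000 + 0.87036×1.00000×1.00000 = -0.000000 + 0.870360 = 0.870360.
Q̄ = (S₀/π) × [bracket] = (431/π) × 0.870360 = 119.4 W/m².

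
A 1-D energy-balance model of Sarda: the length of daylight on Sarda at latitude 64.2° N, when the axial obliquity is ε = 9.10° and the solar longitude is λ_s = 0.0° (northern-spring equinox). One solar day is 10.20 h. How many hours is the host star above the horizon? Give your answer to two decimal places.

5.10 h

Solar declination: sin δ = sin ε · sin λ_s = sin 9.10° × sin 0.0° = 0.00000, so δ = +0.000°.
cos H₀ = −tan φ · tan δ = −tan(+64.2°) × tan(+0.000°) = -0.0000, so H₀ = 1.5708 rad = 90.00°.
Daylight = 2H₀/(2π) × 10.20 h = (1.5708/π) × 10.20 = 5.10 h.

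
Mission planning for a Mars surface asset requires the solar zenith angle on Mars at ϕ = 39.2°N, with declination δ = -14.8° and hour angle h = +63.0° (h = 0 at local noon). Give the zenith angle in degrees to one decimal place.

θ_z = 79.7°

cos θ_z = sin ϕ sin δ + cos ϕ cos δ cos h = -0.161449 + 0.340145 = 0.178696.
θ_z = arccos(0.178696) = 79.7°.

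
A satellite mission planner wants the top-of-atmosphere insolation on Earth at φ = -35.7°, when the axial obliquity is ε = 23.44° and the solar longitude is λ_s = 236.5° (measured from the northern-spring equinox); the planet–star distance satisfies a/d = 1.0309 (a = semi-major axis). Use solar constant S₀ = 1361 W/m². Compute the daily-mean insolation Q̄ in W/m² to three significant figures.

Q̄ ≈ 504 W/m²

Solar declination: sin δ = sin ε · sin λ_s = sin 23.44° × sin 236.5° = -0.33171, so δ = -19.373°.
cos H₀ = −tan(-35.7°) tan(-19.373°) = -0.2527, H₀ = 1.8262 rad.
Bracket: H₀ sin φ sin δ + cos φ cos δ sin H₀ = 1.8262×-0.58354×-0.33171 + 0.81208×0.94338×0.96755 = 0.353490 + 0.741240 = 1.094730.
Inverse-square distance factor (a/d)² = 1.0309² = 1.062755.
Q̄ = (S₀/π) × 1.062755 × [bracket] = (1361/π) × 1.062755 × 1.094730 = 504.0 W/m².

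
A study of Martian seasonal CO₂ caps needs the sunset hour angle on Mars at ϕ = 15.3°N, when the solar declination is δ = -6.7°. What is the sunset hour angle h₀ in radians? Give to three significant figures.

h₀ = 1.54 rad

cos h₀ = −tan ϕ · tan δ = −tan(+15.3°) × tan(-6.700°) = 0.0321, so h₀ = 1.5387 rad = 88.16°.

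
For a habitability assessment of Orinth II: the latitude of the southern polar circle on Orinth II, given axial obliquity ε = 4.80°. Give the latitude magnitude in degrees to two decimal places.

85.20°

The polar circle is the lowest latitude that experiences at least one full rotation of continuous darkness at the northern-summer solstice; it lies at |ϕ| = 90° − ε = 90° − 4.80° = 85.20°.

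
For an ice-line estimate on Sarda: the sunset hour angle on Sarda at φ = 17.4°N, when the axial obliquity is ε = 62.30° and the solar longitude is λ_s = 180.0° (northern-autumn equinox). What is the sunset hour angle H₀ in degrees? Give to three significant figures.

H₀ = 90.0°

Solar declination: sin δ = sin ε · sin λ_s = sin 62.30° × sin 180.0° = 0.00000, so δ = +0.000°.
cos H₀ = −tan φ · tan δ = −tan(+17.4°) × tan(+0.000°) = -0.0000, so H₀ = 1.5708 rad = 90.00°.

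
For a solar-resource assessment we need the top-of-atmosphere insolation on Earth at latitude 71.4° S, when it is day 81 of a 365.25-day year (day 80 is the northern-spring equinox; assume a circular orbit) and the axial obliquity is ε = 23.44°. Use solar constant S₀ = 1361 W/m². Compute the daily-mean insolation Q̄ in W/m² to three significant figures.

Solar longitude: λ_s = 360° × (81 − 80)/365.25 = 0.986°.
sin δ = sin 23.44° × sin 0.986° = 0.00684, so δ = +0.392°.
cos H₀ = −tan(-71.4°) tan(+0.392°) = 0.0203, H₀ = 1.5505 rad.
Bracket: H₀ sin φ sin δ + cos φ cos δ sin H₀ = 1.5505×-0.94777×0.00684 + 0.31896×0.99998×0.99979 = -0.010051 + 0.318887 = 0.308836.
Q̄ = (S₀/π) × [bracket] = (1361/π) × 0.308836 = 133.8 W/m².

Q̄ ≈ 134 W/m²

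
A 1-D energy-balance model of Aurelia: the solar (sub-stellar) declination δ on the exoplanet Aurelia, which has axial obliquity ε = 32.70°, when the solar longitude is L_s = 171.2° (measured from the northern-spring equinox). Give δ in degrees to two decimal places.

δ = +4.74°

sin δ = sin ε · sin L_s = sin 32.70° × sin 171.2° = 0.082649.
δ = arcsin(0.082649) = +4.74°.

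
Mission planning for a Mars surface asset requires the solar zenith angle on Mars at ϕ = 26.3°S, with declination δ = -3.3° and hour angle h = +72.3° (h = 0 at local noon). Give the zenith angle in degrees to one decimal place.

θ_z = 72.7°

cos θ_z = sin ϕ sin δ + cos ϕ cos δ cos h = 0.025505 + 0.272110 = 0.297615.
θ_z = arccos(0.297615) = 72.7°.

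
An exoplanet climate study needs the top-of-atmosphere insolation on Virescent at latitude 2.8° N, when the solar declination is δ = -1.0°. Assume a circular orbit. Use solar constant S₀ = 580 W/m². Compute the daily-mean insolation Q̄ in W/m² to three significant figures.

Q̄ ≈ 184 W/m²

cos H₀ = −tan(+2.8°) tan(-1.000°) = 0.0009, H₀ = 1.5699 rad.
Bracket: H₀ sin φ sin δ + cos φ cos δ sin H₀ = 1.5699×0.04885×-0.01745 + 0.99881×0.99985×1.00000 = -0.001338 + 0.998660 = 0.997322.
Q̄ = (S₀/π) × [bracket] = (580/π) × 0.997322 = 184.1 W/m².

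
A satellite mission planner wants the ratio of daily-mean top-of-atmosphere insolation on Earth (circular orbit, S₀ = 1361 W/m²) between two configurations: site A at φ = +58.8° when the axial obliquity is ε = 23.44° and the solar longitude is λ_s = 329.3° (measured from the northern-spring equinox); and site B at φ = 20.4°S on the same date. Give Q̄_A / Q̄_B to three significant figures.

— Configuration A (φ=+58.8°):
Solar declination: sin δ = sin ε · sin λ_s = sin 23.44° × sin 329.3° = -0.20309, so δ = -11.718°.
cos H₀ = −tan(+58.8°) tan(-11.718°) = 0.3425, H₀ = 1.2212 rad.
Bracket: H₀ sin φ sin δ + cos φ cos δ sin H₀ = 1.2212×0.85536×-0.20309 + 0.51803×0.97916×0.93953 = -0.212141 + 0.476562 = 0.264421.
Q̄ = (S₀/π) × [bracket] = (1361/π) × 0.264421 = 114.55 W/m².
— Configuration B (φ=-20.4°):
cos H₀ = −tan(-20.4°) tan(-11.718°) = -0.0771, H₀ = 1.6480 rad.
Bracket: H₀ sin φ sin δ + cos φ cos δ sin H₀ = 1.6480×-0.34857×-0.20309 + 0.93728×0.97916×0.99702 = 0.116664 + 0.915012 = 1.031676.
Q̄ = (S₀/π) × [bracket] = (1361/π) × 1.031676 = 446.94 W/m².
Ratio Q̄_A / Q̄_B = 114.55 / 446.94 = 0.2563.

Q̄_A / Q̄_B ≈ 0.256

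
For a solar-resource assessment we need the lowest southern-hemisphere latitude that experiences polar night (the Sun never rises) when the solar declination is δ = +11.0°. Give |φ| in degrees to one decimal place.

|φ| = 79.0°

Polar night requires cos H₀ = −tan φ tan δ ≥ 1, i.e. tan φ tan δ ≤ −1.
The boundary is |tan φ| · |tan δ| = 1, so |φ| = 90° − |δ| = 90° − 11.0° = 79.0° in the southern hemisphere.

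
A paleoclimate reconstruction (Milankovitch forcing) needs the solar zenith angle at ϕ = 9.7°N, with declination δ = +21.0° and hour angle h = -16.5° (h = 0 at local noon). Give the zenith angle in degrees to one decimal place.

θ_z = 19.5°

cos θ_z = sin ϕ sin δ + cos ϕ cos δ cos h = 0.060381 + 0.882338 = 0.942719.
θ_z = arccos(0.942719) = 19.5°.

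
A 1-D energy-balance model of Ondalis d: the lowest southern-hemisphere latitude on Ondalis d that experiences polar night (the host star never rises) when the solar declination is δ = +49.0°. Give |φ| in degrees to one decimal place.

|φ| = 41.0°

Polar night requires cos H₀ = −tan φ tan δ ≥ 1, i.e. tan φ tan δ ≤ −1.
The boundary is |tan φ| · |tan δ| = 1, so |φ| = 90° − |δ| = 90° − 49.0° = 41.0° in the southern hemisphere.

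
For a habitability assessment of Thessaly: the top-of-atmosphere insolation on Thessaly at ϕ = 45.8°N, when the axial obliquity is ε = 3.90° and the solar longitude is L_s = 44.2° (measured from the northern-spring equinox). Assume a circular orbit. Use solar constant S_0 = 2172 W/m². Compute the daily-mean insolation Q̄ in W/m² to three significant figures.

Q̄ ≈ 519 W/m²

Solar declination: sin δ = sin ε · sin L_s = sin 3.90° × sin 44.2° = 0.04742, so δ = +2.718°.
cos h₀ = −tan(+45.8°) tan(+2.718°) = -0.0488, h₀ = 1.6196 rad.
Bracket: h₀ sin ϕ sin δ + cos ϕ cos δ sin h₀ = 1.6196×0.71691×0.04742 + 0.69717×0.99888×0.99881 = 0.055060 + 0.695560 = 0.750620.
Q̄ = (S_0/π) × [bracket] = (2172/π) × 0.750620 = 519.0 W/m².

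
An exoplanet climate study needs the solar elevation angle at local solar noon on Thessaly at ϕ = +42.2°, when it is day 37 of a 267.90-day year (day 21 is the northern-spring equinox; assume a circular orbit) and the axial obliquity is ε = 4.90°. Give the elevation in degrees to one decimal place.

Solar longitude: L_s = 360° × (37 − 21)/267.90 = 21.501°.
sin δ = sin 4.90° × sin 21.501° = 0.03131, so δ = +1.794°.
At local noon the hour angle is zero, so the zenith angle equals |ϕ − δ| = |+42.2° − (+1.794°)| = 40.406°.
Elevation = 90° − 40.406° = 49.6°.

49.6°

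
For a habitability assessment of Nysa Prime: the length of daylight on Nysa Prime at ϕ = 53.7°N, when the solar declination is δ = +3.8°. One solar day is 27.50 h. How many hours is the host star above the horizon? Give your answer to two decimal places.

cos h₀ = −tan ϕ · tan δ = −tan(+53.7°) × tan(+3.800°) = -0.0904, so h₀ = 1.6613 rad = 95.19°.
Daylight = 2h₀/(2π) × 27.50 h = (1.6613/π) × 27.50 = 14.54 h.

14.54 h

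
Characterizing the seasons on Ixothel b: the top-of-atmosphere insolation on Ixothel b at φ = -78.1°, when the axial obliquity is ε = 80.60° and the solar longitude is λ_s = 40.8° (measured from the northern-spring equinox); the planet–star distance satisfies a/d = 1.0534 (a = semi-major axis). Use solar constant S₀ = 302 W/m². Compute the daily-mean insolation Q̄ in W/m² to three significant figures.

Q̄ ≈ 0.00 W/m²

Solar declination: sin δ = sin ε · sin λ_s = sin 80.60° × sin 40.8° = 0.64465, so δ = +40.139°.
cos H₀ = −tan(-78.1°) tan(+40.139°) = 4.0015 ≥ 1 ⇒ polar night, H₀ = 0 and Q̄ = 0.
Inverse-square distance factor (a/d)² = 1.0534² = 1.109652.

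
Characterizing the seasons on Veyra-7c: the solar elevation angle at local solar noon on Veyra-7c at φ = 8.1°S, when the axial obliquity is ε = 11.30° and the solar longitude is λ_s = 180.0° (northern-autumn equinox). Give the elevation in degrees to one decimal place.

Solar declination: sin δ = sin ε · sin λ_s = sin 11.30° × sin 180.0° = 0.00000, so δ = +0.000°.
At local noon the hour angle is zero, so the zenith angle equals |φ − δ| = |-8.1° − (+0.000°)| = 8.100°.
Elevation = 90° − 8.100° = 81.9°.

81.9°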